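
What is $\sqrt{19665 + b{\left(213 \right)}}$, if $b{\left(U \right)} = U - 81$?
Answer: $\sqrt{19797} \approx 140.7$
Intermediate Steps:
$b{\left(U \right)} = -81 + U$
$\sqrt{19665 + b{\left(213 \right)}} = \sqrt{19665 + \left(-81 + 213\right)} = \sqrt{19665 + 132} = \sqrt{19797}$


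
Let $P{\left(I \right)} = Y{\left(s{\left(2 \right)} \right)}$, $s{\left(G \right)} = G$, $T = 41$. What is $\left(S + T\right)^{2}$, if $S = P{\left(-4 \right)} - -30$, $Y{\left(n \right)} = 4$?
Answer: $5625$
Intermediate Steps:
$P{\left(I \right)} = 4$
$S = 34$ ($S = 4 - -30 = 4 + 30 = 34$)
$\left(S + T\right)^{2} = \left(34 + 41\right)^{2} = 75^{2} = 5625$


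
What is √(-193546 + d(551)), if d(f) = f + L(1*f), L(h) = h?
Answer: 2*I*√48111 ≈ 438.68*I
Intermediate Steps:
d(f) = 2*f (d(f) = f + 1*f = f + f = 2*f)
√(-193546 + d(551)) = √(-193546 + 2*551) = √(-193546 + 1102) = √(-192444) = 2*I*√48111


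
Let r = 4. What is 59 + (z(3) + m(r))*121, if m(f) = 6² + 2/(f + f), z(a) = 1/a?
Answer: 53827/12 ≈ 4485.6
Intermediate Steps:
z(a) = 1/a
m(f) = 36 + 1/f (m(f) = 36 + 2/(2*f) = 36 + (1/(2*f))*2 = 36 + 1/f)
59 + (z(3) + m(r))*121 = 59 + (1/3 + (36 + 1/4))*121 = 59 + (⅓ + (36 + ¼))*121 = 59 + (⅓ + 145/4)*121 = 59 + (439/12)*121 = 59 + 53119/12 = 53827/12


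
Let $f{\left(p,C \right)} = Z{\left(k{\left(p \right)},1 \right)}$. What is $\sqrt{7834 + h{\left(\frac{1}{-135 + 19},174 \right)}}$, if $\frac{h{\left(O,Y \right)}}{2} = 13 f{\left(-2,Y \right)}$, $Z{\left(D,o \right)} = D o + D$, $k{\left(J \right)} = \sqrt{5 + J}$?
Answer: $\sqrt{7834 + 52 \sqrt{3}} \approx 89.017$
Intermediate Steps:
$Z{\left(D,o \right)} = D + D o$
$f{\left(p,C \right)} = 2 \sqrt{5 + p}$ ($f{\left(p,C \right)} = \sqrt{5 + p} \left(1 + 1\right) = \sqrt{5 + p} 2 = 2 \sqrt{5 + p}$)
$h{\left(O,Y \right)} = 52 \sqrt{3}$ ($h{\left(O,Y \right)} = 2 \cdot 13 \cdot 2 \sqrt{5 - 2} = 2 \cdot 13 \cdot 2 \sqrt{3} = 2 \cdot 26 \sqrt{3} = 52 \sqrt{3}$)
$\sqrt{7834 + h{\left(\frac{1}{-135 + 19},174 \right)}} = \sqrt{7834 + 52 \sqrt{3}}$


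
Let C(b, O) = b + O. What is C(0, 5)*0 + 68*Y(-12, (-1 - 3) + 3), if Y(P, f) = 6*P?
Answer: -4896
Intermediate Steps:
C(b, O) = O + b
C(0, 5)*0 + 68*Y(-12, (-1 - 3) + 3) = (5 + 0)*0 + 68*(6*(-12)) = 5*0 + 68*(-72) = 0 - 4896 = -4896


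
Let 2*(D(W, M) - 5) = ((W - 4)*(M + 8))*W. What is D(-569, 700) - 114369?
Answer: 115302734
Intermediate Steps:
D(W, M) = 5 + W*(-4 + W)*(8 + M)/2 (D(W, M) = 5 + (((W - 4)*(M + 8))*W)/2 = 5 + (((-4 + W)*(8 + M))*W)/2 = 5 + (W*(-4 + W)*(8 + M))/2 = 5 + W*(-4 + W)*(8 + M)/2)
D(-569, 700) - 114369 = (5 - 16*(-569) + 4*(-569)**2 + (1/2)*700*(-569)**2 - 2*700*(-569)) - 114369 = (5 + 9104 + 4*323761 + (1/2)*700*323761 + 796600) - 114369 = (5 + 9104 + 1295044 + 113316350 + 796600) - 114369 = 115417103 - 114369 = 115302734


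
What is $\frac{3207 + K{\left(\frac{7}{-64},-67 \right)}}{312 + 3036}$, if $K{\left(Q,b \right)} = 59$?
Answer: $\frac{1633}{1674} \approx 0.97551$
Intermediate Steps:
$\frac{3207 + K{\left(\frac{7}{-64},-67 \right)}}{312 + 3036} = \frac{3207 + 59}{312 + 3036} = \frac{3266}{3348} = 3266 \cdot \frac{1}{3348} = \frac{1633}{1674}$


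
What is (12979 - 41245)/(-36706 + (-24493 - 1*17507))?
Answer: 14133/39353 ≈ 0.35913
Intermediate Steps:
(12979 - 41245)/(-36706 + (-24493 - 1*17507)) = -28266/(-36706 + (-24493 - 17507)) = -28266/(-36706 - 42000) = -28266/(-78706) = -28266*(-1/78706) = 14133/39353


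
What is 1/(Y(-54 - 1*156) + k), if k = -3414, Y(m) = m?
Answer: -1/3624 ≈ -0.00027594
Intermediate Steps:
1/(Y(-54 - 1*156) + k) = 1/((-54 - 1*156) - 3414) = 1/((-54 - 156) - 3414) = 1/(-210 - 3414) = 1/(-3624) = -1/3624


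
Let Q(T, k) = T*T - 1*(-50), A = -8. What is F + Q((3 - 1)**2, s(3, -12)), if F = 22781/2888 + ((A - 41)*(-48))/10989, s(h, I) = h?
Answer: 41258321/556776 ≈ 74.102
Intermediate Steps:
F = 4511105/556776 (F = 22781/2888 + ((-8 - 41)*(-48))/10989 = 22781*(1/2888) - 49*(-48)*(1/10989) = 1199/152 + 2352*(1/10989) = 1199/152 + 784/3663 = 4511105/556776 ≈ 8.1022)
Q(T, k) = 50 + T**2 (Q(T, k) = T**2 + 50 = 50 + T**2)
F + Q((3 - 1)**2, s(3, -12)) = 4511105/556776 + (50 + ((3 - 1)**2)**2) = 4511105/556776 + (50 + (2**2)**2) = 4511105/556776 + (50 + 4**2) = 4511105/556776 + (50 + 16) = 4511105/556776 + 66 = 41258321/556776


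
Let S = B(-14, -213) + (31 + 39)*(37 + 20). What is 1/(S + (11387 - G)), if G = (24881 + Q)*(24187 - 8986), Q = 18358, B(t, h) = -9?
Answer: -1/657260671 ≈ -1.5215e-9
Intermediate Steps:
G = 657276039 (G = (24881 + 18358)*(24187 - 8986) = 43239*15201 = 657276039)
S = 3981 (S = -9 + (31 + 39)*(37 + 20) = -9 + 70*57 = -9 + 3990 = 3981)
1/(S + (11387 - G)) = 1/(3981 + (11387 - 1*657276039)) = 1/(3981 + (11387 - 657276039)) = 1/(3981 - 657264652) = 1/(-657260671) = -1/657260671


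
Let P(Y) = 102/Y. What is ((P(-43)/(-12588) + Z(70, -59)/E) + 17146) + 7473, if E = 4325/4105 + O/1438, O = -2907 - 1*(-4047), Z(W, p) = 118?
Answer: 2426939435124463/98324689670 ≈ 24683.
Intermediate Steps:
O = 1140 (O = -2907 + 4047 = 1140)
E = 1089905/590299 (E = 4325/4105 + 1140/1438 = 4325*(1/4105) + 1140*(1/1438) = 865/821 + 570/719 = 1089905/590299 ≈ 1.8464)
((P(-43)/(-12588) + Z(70, -59)/E) + 17146) + 7473 = (((102/(-43))/(-12588) + 118/(1089905/590299)) + 17146) + 7473 = (((102*(-1/43))*(-1/12588) + 118*(590299/1089905)) + 17146) + 7473 = ((-102/43*(-1/12588) + 69655282/1089905) + 17146) + 7473 = ((17/90214 + 69655282/1089905) + 17146) + 7473 = (6283900138733/98324689670 + 17146) + 7473 = 1692159029220553/98324689670 + 7473 = 2426939435124463/98324689670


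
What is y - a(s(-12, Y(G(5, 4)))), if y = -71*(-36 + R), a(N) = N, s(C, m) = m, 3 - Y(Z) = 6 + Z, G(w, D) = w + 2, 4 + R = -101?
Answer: 10021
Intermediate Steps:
R = -105 (R = -4 - 101 = -105)
G(w, D) = 2 + w
Y(Z) = -3 - Z (Y(Z) = 3 - (6 + Z) = 3 + (-6 - Z) = -3 - Z)
y = 10011 (y = -71*(-36 - 105) = -71*(-141) = 10011)
y - a(s(-12, Y(G(5, 4)))) = 10011 - (-3 - (2 + 5)) = 10011 - (-3 - 1*7) = 10011 - (-3 - 7) = 10011 - 1*(-10) = 10011 + 10 = 10021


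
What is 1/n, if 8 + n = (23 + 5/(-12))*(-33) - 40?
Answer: -4/3173 ≈ -0.0012606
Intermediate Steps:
n = -3173/4 (n = -8 + ((23 + 5/(-12))*(-33) - 40) = -8 + ((23 + 5*(-1/12))*(-33) - 40) = -8 + ((23 - 5/12)*(-33) - 40) = -8 + ((271/12)*(-33) - 40) = -8 + (-2981/4 - 40) = -8 - 3141/4 = -3173/4 ≈ -793.25)
1/n = 1/(-3173/4) = -4/3173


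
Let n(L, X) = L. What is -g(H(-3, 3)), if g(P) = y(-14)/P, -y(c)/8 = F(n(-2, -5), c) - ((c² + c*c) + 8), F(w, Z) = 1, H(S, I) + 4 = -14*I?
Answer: 1596/23 ≈ 69.391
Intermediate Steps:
H(S, I) = -4 - 14*I
y(c) = 56 + 16*c² (y(c) = -8*(1 - ((c² + c*c) + 8)) = -8*(1 - ((c² + c²) + 8)) = -8*(1 - (2*c² + 8)) = -8*(1 - (8 + 2*c²)) = -8*(1 + (-8 - 2*c²)) = -8*(-7 - 2*c²) = 56 + 16*c²)
g(P) = 3192/P (g(P) = (56 + 16*(-14)²)/P = (56 + 16*196)/P = (56 + 3136)/P = 3192/P)
-g(H(-3, 3)) = -3192/(-4 - 14*3) = -3192/(-4 - 42) = -3192/(-46) = -3192*(-1)/46 = -1*(-1596/23) = 1596/23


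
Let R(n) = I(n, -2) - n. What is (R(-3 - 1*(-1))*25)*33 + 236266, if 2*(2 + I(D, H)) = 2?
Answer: 237091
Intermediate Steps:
I(D, H) = -1 (I(D, H) = -2 + (1/2)*2 = -2 + 1 = -1)
R(n) = -1 - n
(R(-3 - 1*(-1))*25)*33 + 236266 = ((-1 - (-3 - 1*(-1)))*25)*33 + 236266 = ((-1 - (-3 + 1))*25)*33 + 236266 = ((-1 - 1*(-2))*25)*33 + 236266 = ((-1 + 2)*25)*33 + 236266 = (1*25)*33 + 236266 = 25*33 + 236266 = 825 + 236266 = 237091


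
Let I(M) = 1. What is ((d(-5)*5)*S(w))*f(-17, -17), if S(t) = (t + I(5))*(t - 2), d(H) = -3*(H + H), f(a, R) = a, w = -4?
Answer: -45900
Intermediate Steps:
d(H) = -6*H
S(t) = (1 + t)*(-2 + t) (S(t) = (t + 1)*(t - 2) = (1 + t)*(-2 + t))
((d(-5)*5)*S(w))*f(-17, -17) = ((-6*(-5)*5)*(-2 + (-4)² - 1*(-4)))*(-17) = ((30*5)*(-2 + 16 + 4))*(-17) = (150*18)*(-17) = 2700*(-17) = -45900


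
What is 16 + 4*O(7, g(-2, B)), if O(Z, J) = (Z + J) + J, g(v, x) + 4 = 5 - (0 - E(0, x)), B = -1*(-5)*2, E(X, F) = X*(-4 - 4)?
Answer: 52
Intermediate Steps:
E(X, F) = -8*X (E(X, F) = X*(-8) = -8*X)
B = 10 (B = 5*2 = 10)
g(v, x) = 1 (g(v, x) = -4 + (5 - (0 - (-8)*0)) = -4 + (5 - (0 - 1*0)) = -4 + (5 - (0 + 0)) = -4 + (5 - 1*0) = -4 + (5 + 0) = -4 + 5 = 1)
O(Z, J) = Z + 2*J (O(Z, J) = (J + Z) + J = Z + 2*J)
16 + 4*O(7, g(-2, B)) = 16 + 4*(7 + 2*1) = 16 + 4*(7 + 2) = 16 + 4*9 = 16 + 36 = 52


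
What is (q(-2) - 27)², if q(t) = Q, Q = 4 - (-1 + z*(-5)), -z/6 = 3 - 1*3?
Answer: 484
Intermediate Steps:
z = 0 (z = -6*(3 - 1*3) = -6*(3 - 3) = -6*0 = 0)
Q = 5 (Q = 4 - (-1 + 0*(-5)) = 4 - (-1 + 0) = 4 - 1*(-1) = 4 + 1 = 5)
q(t) = 5
(q(-2) - 27)² = (5 - 27)² = (-22)² = 484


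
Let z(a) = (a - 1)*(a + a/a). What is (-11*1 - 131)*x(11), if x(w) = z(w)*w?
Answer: -187440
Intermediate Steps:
z(a) = (1 + a)*(-1 + a) (z(a) = (-1 + a)*(a + 1) = (-1 + a)*(1 + a) = (1 + a)*(-1 + a))
x(w) = w*(-1 + w²) (x(w) = (-1 + w²)*w = w*(-1 + w²))
(-11*1 - 131)*x(11) = (-11*1 - 131)*(11³ - 1*11) = (-11 - 131)*(1331 - 11) = -142*1320 = -187440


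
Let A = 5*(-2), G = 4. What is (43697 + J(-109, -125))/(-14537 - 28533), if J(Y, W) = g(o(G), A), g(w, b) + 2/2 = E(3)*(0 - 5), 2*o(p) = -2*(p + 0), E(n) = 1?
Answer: -43691/43070 ≈ -1.0144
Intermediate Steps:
A = -10
o(p) = -p (o(p) = (-2*(p + 0))/2 = (-2*p)/2 = -p)
g(w, b) = -6 (g(w, b) = -1 + 1*(0 - 5) = -1 + 1*(-5) = -1 - 5 = -6)
J(Y, W) = -6
(43697 + J(-109, -125))/(-14537 - 28533) = (43697 - 6)/(-14537 - 28533) = 43691/(-43070) = 43691*(-1/43070) = -43691/43070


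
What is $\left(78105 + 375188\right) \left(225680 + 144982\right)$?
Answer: $168018489966$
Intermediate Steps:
$\left(78105 + 375188\right) \left(225680 + 144982\right) = 453293 \cdot 370662 = 168018489966$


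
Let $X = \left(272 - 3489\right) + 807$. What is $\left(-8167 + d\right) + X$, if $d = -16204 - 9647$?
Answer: $-36428$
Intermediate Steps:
$X = -2410$ ($X = -3217 + 807 = -2410$)
$d = -25851$ ($d = -16204 - 9647 = -25851$)
$\left(-8167 + d\right) + X = \left(-8167 - 25851\right) - 2410 = -34018 - 2410 = -36428$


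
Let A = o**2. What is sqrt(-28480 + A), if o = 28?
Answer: 4*I*sqrt(1731) ≈ 166.42*I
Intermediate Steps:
A = 784 (A = 28**2 = 784)
sqrt(-28480 + A) = sqrt(-28480 + 784) = sqrt(-27696) = 4*I*sqrt(1731)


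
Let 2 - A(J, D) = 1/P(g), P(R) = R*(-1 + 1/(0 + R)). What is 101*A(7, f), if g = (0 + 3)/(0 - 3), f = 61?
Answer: 303/2 ≈ 151.50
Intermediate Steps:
g = -1 (g = 3/(-3) = 3*(-1/3) = -1)
P(R) = R*(-1 + 1/R)
A(J, D) = 3/2 (A(J, D) = 2 - 1/(1 - 1*(-1)) = 2 - 1/(1 + 1) = 2 - 1/2 = 3/2)
101*A(7, f) = 101*(3/2) = 303/2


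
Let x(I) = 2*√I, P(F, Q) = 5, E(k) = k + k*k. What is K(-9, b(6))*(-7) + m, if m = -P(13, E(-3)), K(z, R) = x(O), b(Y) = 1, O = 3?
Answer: -5 - 14*√3 ≈ -29.249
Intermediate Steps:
E(k) = k + k²
K(z, R) = 2*√3
m = -5 (m = -1*5 = -5)
K(-9, b(6))*(-7) + m = (2*√3)*(-7) - 5 = -14*√3 - 5 = -5 - 14*√3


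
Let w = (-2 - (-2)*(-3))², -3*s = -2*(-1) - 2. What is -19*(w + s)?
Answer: -1216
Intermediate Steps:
s = 0 (s = -(-2*(-1) - 2)/3 = -(2 - 2)/3 = -⅓*0 = 0)
w = 64 (w = (-2 - 1*6)² = (-2 - 6)² = (-8)² = 64)
-19*(w + s) = -19*(64 + 0) = -19*64 = -1216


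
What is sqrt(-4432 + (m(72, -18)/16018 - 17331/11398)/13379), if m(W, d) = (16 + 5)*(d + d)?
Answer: I*sqrt(6610905714987381606691340782)/1221323180578 ≈ 66.573*I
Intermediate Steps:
m(W, d) = 42*d (m(W, d) = 21*(2*d) = 42*d)
sqrt(-4432 + (m(72, -18)/16018 - 17331/11398)/13379) = sqrt(-4432 + ((42*(-18))/16018 - 17331/11398)/13379) = sqrt(-4432 + (-756*1/16018 - 17331*1/11398)*(1/13379)) = sqrt(-4432 + (-378/8009 - 17331/11398)*(1/13379)) = sqrt(-4432 - 143112423/91286582*1/13379) = sqrt(-4432 - 143112423/1221323180578) = sqrt(-5412904479434119/1221323180578) = I*sqrt(6610905714987381606691340782)/1221323180578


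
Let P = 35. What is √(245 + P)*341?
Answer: 682*√70 ≈ 5706.0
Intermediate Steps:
√(245 + P)*341 = √(245 + 35)*341 = √280*341 = (2*√70)*341 = 682*√70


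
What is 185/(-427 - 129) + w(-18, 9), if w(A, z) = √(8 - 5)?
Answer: -185/556 + √3 ≈ 1.3993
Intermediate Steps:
w(A, z) = √3
185/(-427 - 129) + w(-18, 9) = 185/(-427 - 129) + √3 = 185/(-556) + √3 = 185*(-1/556) + √3 = -185/556 + √3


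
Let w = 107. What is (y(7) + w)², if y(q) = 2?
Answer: 11881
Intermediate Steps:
(y(7) + w)² = (2 + 107)² = 109² = 11881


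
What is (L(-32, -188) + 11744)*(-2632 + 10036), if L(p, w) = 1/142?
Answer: 6173636598/71 ≈ 8.6953e+7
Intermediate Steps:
L(p, w) = 1/142
(L(-32, -188) + 11744)*(-2632 + 10036) = (1/142 + 11744)*(-2632 + 10036) = (1667649/142)*7404 = 6173636598/71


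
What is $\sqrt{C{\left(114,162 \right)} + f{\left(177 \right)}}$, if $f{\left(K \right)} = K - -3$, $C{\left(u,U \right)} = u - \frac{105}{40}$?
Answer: $\frac{3 \sqrt{518}}{4} \approx 17.07$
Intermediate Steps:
$C{\left(u,U \right)} = - \frac{21}{8} + u$ ($C{\left(u,U \right)} = u - \frac{21}{8} = - \frac{21}{8} + u$)
$f{\left(K \right)} = 3 + K$ ($f{\left(K \right)} = K + 3 = 3 + K$)
$\sqrt{C{\left(114,162 \right)} + f{\left(177 \right)}} = \sqrt{\left(- \frac{21}{8} + 114\right) + \left(3 + 177\right)} = \sqrt{\frac{891}{8} + 180} = \sqrt{\frac{2331}{8}} = \frac{3 \sqrt{518}}{4}$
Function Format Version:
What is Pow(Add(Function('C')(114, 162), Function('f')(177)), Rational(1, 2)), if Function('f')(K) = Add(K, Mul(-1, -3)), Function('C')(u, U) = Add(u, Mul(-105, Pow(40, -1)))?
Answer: Mul(Rational(3, 4), Pow(518, Rational(1, 2))) ≈ 17.070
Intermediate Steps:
Function('C')(u, U) = Add(Rational(-21, 8), u) (Function('C')(u, U) = Add(u, Mul(-105, Rational(1, 40))) = Add(u, Rational(-21, 8)) = Add(Rational(-21, 8), u))
Function('f')(K) = Add(3, K) (Function('f')(K) = Add(K, 3) = Add(3, K))
Pow(Add(Function('C')(114, 162), Function('f')(177)), Rational(1, 2)) = Pow(Add(Add(Rational(-21, 8), 114), Add(3, 177)), Rational(1, 2)) = Pow(Add(Rational(891, 8), 180), Rational(1, 2)) = Pow(Rational(2331, 8), Rational(1, 2)) = Mul(Rational(3, 4), Pow(518, Rational(1, 2)))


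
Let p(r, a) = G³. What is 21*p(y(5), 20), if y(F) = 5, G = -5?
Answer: -2625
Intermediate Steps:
p(r, a) = -125 (p(r, a) = (-5)³ = -125)
21*p(y(5), 20) = 21*(-125) = -2625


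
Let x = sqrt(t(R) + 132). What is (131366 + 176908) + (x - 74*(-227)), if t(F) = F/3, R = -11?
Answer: 325072 + sqrt(1155)/3 ≈ 3.2508e+5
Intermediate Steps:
t(F) = F/3 (t(F) = F*(1/3) = F/3)
x = sqrt(1155)/3 (x = sqrt((1/3)*(-11) + 132) = sqrt(-11/3 + 132) = sqrt(385/3) = sqrt(1155)/3 ≈ 11.328)
(131366 + 176908) + (x - 74*(-227)) = (131366 + 176908) + (sqrt(1155)/3 - 74*(-227)) = 308274 + (sqrt(1155)/3 + 16798) = 308274 + (16798 + sqrt(1155)/3) = 325072 + sqrt(1155)/3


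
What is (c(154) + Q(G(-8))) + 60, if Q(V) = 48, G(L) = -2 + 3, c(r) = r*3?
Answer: 570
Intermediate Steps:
c(r) = 3*r
G(L) = 1
(c(154) + Q(G(-8))) + 60 = (3*154 + 48) + 60 = (462 + 48) + 60 = 510 + 60 = 570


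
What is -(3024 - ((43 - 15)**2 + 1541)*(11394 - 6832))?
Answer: 10603626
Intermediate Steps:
-(3024 - ((43 - 15)**2 + 1541)*(11394 - 6832)) = -(3024 - (28**2 + 1541)*4562) = -(3024 - (784 + 1541)*4562) = -(3024 - 2325*4562) = -(3024 - 1*10606650) = -(3024 - 10606650) = -1*(-10603626) = 10603626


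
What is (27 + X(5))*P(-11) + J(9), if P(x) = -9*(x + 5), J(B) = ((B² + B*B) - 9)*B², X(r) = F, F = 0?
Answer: 13851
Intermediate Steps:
X(r) = 0
J(B) = B²*(-9 + 2*B²) (J(B) = ((B² + B²) - 9)*B² = (2*B² - 9)*B² = (-9 + 2*B²)*B² = B²*(-9 + 2*B²))
P(x) = -45 - 9*x (P(x) = -9*(5 + x) = -45 - 9*x)
(27 + X(5))*P(-11) + J(9) = (27 + 0)*(-45 - 9*(-11)) + 9²*(-9 + 2*9²) = 27*(-45 + 99) + 81*(-9 + 2*81) = 27*54 + 81*(-9 + 162) = 1458 + 81*153 = 1458 + 12393 = 13851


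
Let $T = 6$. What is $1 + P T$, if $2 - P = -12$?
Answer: $85$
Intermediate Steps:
$P = 14$ ($P = 2 - -12 = 2 + 12 = 14$)
$1 + P T = 1 + 14 \cdot 6 = 1 + 84 = 85$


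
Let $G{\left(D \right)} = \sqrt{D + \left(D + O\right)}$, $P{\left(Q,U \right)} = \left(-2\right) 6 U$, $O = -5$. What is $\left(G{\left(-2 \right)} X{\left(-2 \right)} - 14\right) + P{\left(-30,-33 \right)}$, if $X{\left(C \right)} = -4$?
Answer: $382 - 12 i \approx 382.0 - 12.0 i$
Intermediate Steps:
$P{\left(Q,U \right)} = - 12 U$
$G{\left(D \right)} = \sqrt{-5 + 2 D}$ ($G{\left(D \right)} = \sqrt{D + \left(D - 5\right)} = \sqrt{D + \left(-5 + D\right)} = \sqrt{-5 + 2 D}$)
$\left(G{\left(-2 \right)} X{\left(-2 \right)} - 14\right) + P{\left(-30,-33 \right)} = \left(\sqrt{-5 + 2 \left(-2\right)} \left(-4\right) - 14\right) - -396 = \left(\sqrt{-5 - 4} \left(-4\right) - 14\right) + 396 = \left(\sqrt{-9} \left(-4\right) - 14\right) + 396 = \left(3 i \left(-4\right) - 14\right) + 396 = \left(- 12 i - 14\right) + 396 = \left(-14 - 12 i\right) + 396 = 382 - 12 i$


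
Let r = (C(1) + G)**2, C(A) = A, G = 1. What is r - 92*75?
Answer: -6896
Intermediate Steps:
r = 4 (r = (1 + 1)**2 = 2**2 = 4)
r - 92*75 = 4 - 92*75 = 4 - 6900 = -6896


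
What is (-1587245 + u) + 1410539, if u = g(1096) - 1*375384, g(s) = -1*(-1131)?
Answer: -550959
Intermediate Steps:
g(s) = 1131
u = -374253 (u = 1131 - 1*375384 = 1131 - 375384 = -374253)
(-1587245 + u) + 1410539 = (-1587245 - 374253) + 1410539 = -1961498 + 1410539 = -550959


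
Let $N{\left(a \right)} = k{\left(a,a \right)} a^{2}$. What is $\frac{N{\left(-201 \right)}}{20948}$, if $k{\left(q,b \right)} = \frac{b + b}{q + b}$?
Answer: $\frac{40401}{20948} \approx 1.9286$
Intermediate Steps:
$k{\left(q,b \right)} = \frac{2 b}{b + q}$
$N{\left(a \right)} = a^{2}$ ($N{\left(a \right)} = \frac{2 a}{a + a} a^{2} = \frac{2 a}{2 a} a^{2} = 2 a \frac{1}{2 a} a^{2} = 1 a^{2} = a^{2}$)
$\frac{N{\left(-201 \right)}}{20948} = \frac{\left(-201\right)^{2}}{20948} = 40401 \cdot \frac{1}{20948} = \frac{40401}{20948}$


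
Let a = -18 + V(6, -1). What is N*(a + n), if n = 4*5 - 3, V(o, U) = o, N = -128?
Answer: -640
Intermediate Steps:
n = 17 (n = 20 - 3 = 17)
a = -12 (a = -18 + 6 = -12)
N*(a + n) = -128*(-12 + 17) = -128*5 = -640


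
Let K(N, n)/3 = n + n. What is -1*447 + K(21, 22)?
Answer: -315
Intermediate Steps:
K(N, n) = 6*n (K(N, n) = 3*(n + n) = 3*(2*n) = 6*n)
-1*447 + K(21, 22) = -1*447 + 6*22 = -447 + 132 = -315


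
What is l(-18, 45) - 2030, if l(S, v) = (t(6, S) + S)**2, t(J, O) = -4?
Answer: -1546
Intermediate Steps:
l(S, v) = (-4 + S)**2
l(-18, 45) - 2030 = (-4 - 18)**2 - 2030 = (-22)**2 - 2030 = 484 - 2030 = -1546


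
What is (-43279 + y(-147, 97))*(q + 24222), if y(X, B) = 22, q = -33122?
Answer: 384987300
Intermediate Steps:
(-43279 + y(-147, 97))*(q + 24222) = (-43279 + 22)*(-33122 + 24222) = -43257*(-8900) = 384987300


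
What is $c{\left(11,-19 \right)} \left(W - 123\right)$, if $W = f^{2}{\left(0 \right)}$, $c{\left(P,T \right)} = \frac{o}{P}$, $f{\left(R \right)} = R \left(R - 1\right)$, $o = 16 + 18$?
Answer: $- \frac{4182}{11} \approx -380.18$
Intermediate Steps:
$o = 34$
$f{\left(R \right)} = R \left(-1 + R\right)$
$c{\left(P,T \right)} = \frac{34}{P}$
$W = 0$ ($W = \left(0 \left(-1 + 0\right)\right)^{2} = \left(0 \left(-1\right)\right)^{2} = 0^{2} = 0$)
$c{\left(11,-19 \right)} \left(W - 123\right) = \frac{34}{11} \left(0 - 123\right) = 34 \cdot \frac{1}{11} \left(-123\right) = \frac{34}{11} \left(-123\right) = - \frac{4182}{11}$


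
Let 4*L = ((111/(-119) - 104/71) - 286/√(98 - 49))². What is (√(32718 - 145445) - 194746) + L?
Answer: -55474680728703/285542404 + I*√112727 ≈ -1.9428e+5 + 335.75*I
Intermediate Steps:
L = 133560280681/285542404 (L = ((111/(-119) - 104/71) - 286/√(98 - 49))²/4 = ((111*(-1/119) - 104*1/71) - 286/(√49))²/4 = ((-111/119 - 104/71) - 286/7)²/4 = (-20257/8449 - 286*⅐)²/4 = (-20257/8449 - 286/7)²/4 = (-365459/8449)²/4 = (¼)*(133560280681/71385601) = 133560280681/285542404 ≈ 467.74)
(√(32718 - 145445) - 194746) + L = (√(32718 - 145445) - 194746) + 133560280681/285542404 = (√(-112727) - 194746) + 133560280681/285542404 = (I*√112727 - 194746) + 133560280681/285542404 = (-194746 + I*√112727) + 133560280681/285542404 = -55474680728703/285542404 + I*√112727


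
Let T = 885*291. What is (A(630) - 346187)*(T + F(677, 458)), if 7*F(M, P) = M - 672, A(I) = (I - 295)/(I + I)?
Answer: -78635105003375/882 ≈ -8.9155e+10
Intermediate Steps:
T = 257535
A(I) = (-295 + I)/(2*I) (A(I) = (-295 + I)/((2*I)) = (-295 + I)*(1/(2*I)) = (-295 + I)/(2*I))
F(M, P) = -96 + M/7 (F(M, P) = (M - 672)/7 = (-672 + M)/7 = -96 + M/7)
(A(630) - 346187)*(T + F(677, 458)) = ((1/2)*(-295 + 630)/630 - 346187)*(257535 + (-96 + (1/7)*677)) = ((1/2)*(1/630)*335 - 346187)*(257535 + (-96 + 677/7)) = (67/252 - 346187)*(257535 + 5/7) = -87239057/252*1802750/7 = -78635105003375/882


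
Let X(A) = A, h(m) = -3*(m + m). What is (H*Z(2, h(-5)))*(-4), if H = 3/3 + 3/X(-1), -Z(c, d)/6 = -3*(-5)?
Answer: -720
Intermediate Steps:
h(m) = -6*m
Z(c, d) = -90 (Z(c, d) = -(-18)*(-5) = -6*15 = -90)
H = -2 (H = 3/3 + 3/(-1) = 3*(1/3) + 3*(-1) = 1 - 3 = -2)
(H*Z(2, h(-5)))*(-4) = -2*(-90)*(-4) = 180*(-4) = -720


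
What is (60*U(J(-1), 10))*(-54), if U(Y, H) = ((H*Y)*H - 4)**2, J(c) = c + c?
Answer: -134835840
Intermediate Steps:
J(c) = 2*c
U(Y, H) = (-4 + Y*H**2)**2 (U(Y, H) = (Y*H**2 - 4)**2 = (-4 + Y*H**2)**2)
(60*U(J(-1), 10))*(-54) = (60*(-4 + (2*(-1))*10**2)**2)*(-54) = (60*(-4 - 2*100)**2)*(-54) = (60*(-4 - 200)**2)*(-54) = (60*(-204)**2)*(-54) = (60*41616)*(-54) = 2496960*(-54) = -134835840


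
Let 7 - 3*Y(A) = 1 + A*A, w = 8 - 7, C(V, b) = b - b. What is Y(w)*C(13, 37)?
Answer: 0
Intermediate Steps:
C(V, b) = 0
w = 1
Y(A) = 2 - A**2/3 (Y(A) = 7/3 - (1 + A*A)/3 = 7/3 - (1 + A**2)/3 = 7/3 + (-1/3 - A**2/3) = 2 - A**2/3)
Y(w)*C(13, 37) = (2 - 1/3*1**2)*0 = (2 - 1/3*1)*0 = (2 - 1/3)*0 = (5/3)*0 = 0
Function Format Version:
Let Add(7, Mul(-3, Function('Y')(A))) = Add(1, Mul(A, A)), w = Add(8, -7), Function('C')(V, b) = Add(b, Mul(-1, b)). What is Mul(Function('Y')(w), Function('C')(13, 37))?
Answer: 0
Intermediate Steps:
Function('C')(V, b) = 0
w = 1
Function('Y')(A) = Add(2, Mul(Rational(-1, 3), Pow(A, 2))) (Function('Y')(A) = Add(Rational(7, 3), Mul(Rational(-1, 3), Add(1, Mul(A, A)))) = Add(Rational(7, 3), Mul(Rational(-1, 3), Add(1, Pow(A, 2)))) = Add(Rational(7, 3), Add(Rational(-1, 3), Mul(Rational(-1, 3), Pow(A, 2)))) = Add(2, Mul(Rational(-1, 3), Pow(A, 2))))
Mul(Function('Y')(w), Function('C')(13, 37)) = Mul(Add(2, Mul(Rational(-1, 3), Pow(1, 2))), 0) = Mul(Add(2, Mul(Rational(-1, 3), 1)), 0) = Mul(Add(2, Rational(-1, 3)), 0) = Mul(Rational(5, 3), 0) = 0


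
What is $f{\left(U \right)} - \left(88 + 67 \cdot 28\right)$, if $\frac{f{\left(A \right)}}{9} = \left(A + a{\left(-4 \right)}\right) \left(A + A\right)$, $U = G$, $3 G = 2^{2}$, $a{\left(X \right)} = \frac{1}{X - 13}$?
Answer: $- \frac{32868}{17} \approx -1933.4$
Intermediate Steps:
$a{\left(X \right)} = \frac{1}{-13 + X}$
$G = \frac{4}{3}$ ($G = \frac{2^{2}}{3} = \frac{1}{3} \cdot 4 = \frac{4}{3} \approx 1.3333$)
$U = \frac{4}{3} \approx 1.3333$
$f{\left(A \right)} = 18 A \left(- \frac{1}{17} + A\right)$ ($f{\left(A \right)} = 9 \left(A + \frac{1}{-13 - 4}\right) \left(A + A\right) = 9 \left(A + \frac{1}{-17}\right) 2 A = 9 \left(A - \frac{1}{17}\right) 2 A = 9 \left(- \frac{1}{17} + A\right) 2 A = 9 \cdot 2 A \left(- \frac{1}{17} + A\right) = 18 A \left(- \frac{1}{17} + A\right)$)
$f{\left(U \right)} - \left(88 + 67 \cdot 28\right) = \frac{18}{17} \cdot \frac{4}{3} \left(-1 + 17 \cdot \frac{4}{3}\right) - \left(88 + 67 \cdot 28\right) = \frac{18}{17} \cdot \frac{4}{3} \left(-1 + \frac{68}{3}\right) - \left(88 + 1876\right) = \frac{18}{17} \cdot \frac{4}{3} \cdot \frac{65}{3} - 1964 = \frac{520}{17} - 1964 = - \frac{32868}{17}$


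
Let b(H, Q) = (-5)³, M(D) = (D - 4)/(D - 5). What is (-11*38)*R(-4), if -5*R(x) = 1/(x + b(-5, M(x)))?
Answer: -418/645 ≈ -0.64806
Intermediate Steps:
M(D) = (-4 + D)/(-5 + D)
b(H, Q) = -125
R(x) = -1/(5*(-125 + x)) (R(x) = -1/(5*(x - 125)) = -1/(5*(-125 + x)))
(-11*38)*R(-4) = (-11*38)*(-1/(-625 + 5*(-4))) = -(-418)/(-625 - 20) = -(-418)/(-645) = -(-418)*(-1)/645 = -418*1/645 = -418/645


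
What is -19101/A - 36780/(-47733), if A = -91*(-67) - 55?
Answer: -76613697/32044754 ≈ -2.3908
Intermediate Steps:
A = 6042 (A = 6097 - 55 = 6042)
-19101/A - 36780/(-47733) = -19101/6042 - 36780/(-47733) = -19101*1/6042 - 36780*(-1/47733) = -6367/2014 + 12260/15911 = -76613697/32044754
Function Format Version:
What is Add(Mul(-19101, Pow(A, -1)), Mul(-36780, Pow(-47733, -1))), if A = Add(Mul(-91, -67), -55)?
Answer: Rational(-76613697, 32044754) ≈ -2.3908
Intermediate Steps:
A = 6042 (A = Add(6097, -55) = 6042)
Add(Mul(-19101, Pow(A, -1)), Mul(-36780, Pow(-47733, -1))) = Add(Mul(-19101, Pow(6042, -1)), Mul(-36780, Pow(-47733, -1))) = Add(Mul(-19101, Rational(1, 6042)), Mul(-36780, Rational(-1, 47733))) = Add(Rational(-6367, 2014), Rational(12260, 15911)) = Rational(-76613697, 32044754)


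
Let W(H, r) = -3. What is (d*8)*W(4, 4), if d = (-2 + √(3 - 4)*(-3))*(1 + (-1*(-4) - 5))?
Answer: 0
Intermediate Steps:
d = 0 (d = (-2 + √(-1)*(-3))*(1 + (4 - 5)) = (-2 + I*(-3))*(1 - 1) = (-2 - 3*I)*0 = 0)
(d*8)*W(4, 4) = (0*8)*(-3) = 0*(-3) = 0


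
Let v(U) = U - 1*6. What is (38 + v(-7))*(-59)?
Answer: -1475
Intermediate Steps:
v(U) = -6 + U (v(U) = U - 6 = -6 + U)
(38 + v(-7))*(-59) = (38 + (-6 - 7))*(-59) = (38 - 13)*(-59) = 25*(-59) = -1475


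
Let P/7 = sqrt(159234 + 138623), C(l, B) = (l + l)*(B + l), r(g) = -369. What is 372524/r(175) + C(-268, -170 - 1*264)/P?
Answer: -372524/369 + 376272*sqrt(297857)/2084999 ≈ -911.06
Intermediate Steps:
C(l, B) = 2*l*(B + l) (C(l, B) = (2*l)*(B + l) = 2*l*(B + l))
P = 7*sqrt(297857) (P = 7*sqrt(159234 + 138623) = 7*sqrt(297857) ≈ 3820.3)
372524/r(175) + C(-268, -170 - 1*264)/P = 372524/(-369) + (2*(-268)*((-170 - 1*264) - 268))/((7*sqrt(297857))) = 372524*(-1/369) + (2*(-268)*((-170 - 264) - 268))*(sqrt(297857)/2084999) = -372524/369 + (2*(-268)*(-434 - 268))*(sqrt(297857)/2084999) = -372524/369 + (2*(-268)*(-702))*(sqrt(297857)/2084999) = -372524/369 + 376272*(sqrt(297857)/2084999) = -372524/369 + 376272*sqrt(297857)/2084999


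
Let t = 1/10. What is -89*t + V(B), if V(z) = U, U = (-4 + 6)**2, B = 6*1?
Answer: -49/10 ≈ -4.9000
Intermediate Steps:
t = 1/10 ≈ 0.10000
B = 6
U = 4 (U = 2**2 = 4)
V(z) = 4
-89*t + V(B) = -89*1/10 + 4 = -89/10 + 4 = -49/10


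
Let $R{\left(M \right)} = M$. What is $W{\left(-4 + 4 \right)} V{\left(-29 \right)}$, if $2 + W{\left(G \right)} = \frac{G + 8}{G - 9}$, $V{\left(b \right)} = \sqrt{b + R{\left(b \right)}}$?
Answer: $- \frac{26 i \sqrt{58}}{9} \approx - 22.001 i$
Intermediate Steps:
$V{\left(b \right)} = \sqrt{2} \sqrt{b}$ ($V{\left(b \right)} = \sqrt{b + b} = \sqrt{2 b} = \sqrt{2} \sqrt{b}$)
$W{\left(G \right)} = -2 + \frac{8 + G}{-9 + G}$ ($W{\left(G \right)} = -2 + \frac{G + 8}{G - 9} = -2 + \frac{8 + G}{-9 + G}$)
$W{\left(-4 + 4 \right)} V{\left(-29 \right)} = \frac{26 - \left(-4 + 4\right)}{-9 + \left(-4 + 4\right)} \sqrt{2} \sqrt{-29} = \frac{26 - 0}{-9 + 0} \sqrt{2} i \sqrt{29} = \frac{26 + 0}{-9} i \sqrt{58} = \left(- \frac{1}{9}\right) 26 i \sqrt{58} = - \frac{26 i \sqrt{58}}{9}$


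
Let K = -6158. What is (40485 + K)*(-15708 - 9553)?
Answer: -867134347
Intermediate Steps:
(40485 + K)*(-15708 - 9553) = (40485 - 6158)*(-15708 - 9553) = 34327*(-25261) = -867134347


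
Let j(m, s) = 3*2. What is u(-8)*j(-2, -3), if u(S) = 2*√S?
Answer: 24*I*√2 ≈ 33.941*I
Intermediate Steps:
j(m, s) = 6
u(-8)*j(-2, -3) = (2*√(-8))*6 = (2*(2*I*√2))*6 = (4*I*√2)*6 = 24*I*√2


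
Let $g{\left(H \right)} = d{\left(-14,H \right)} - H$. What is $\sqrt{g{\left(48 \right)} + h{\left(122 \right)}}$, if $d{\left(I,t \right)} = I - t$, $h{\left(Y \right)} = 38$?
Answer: $6 i \sqrt{2} \approx 8.4853 i$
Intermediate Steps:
$g{\left(H \right)} = -14 - 2 H$ ($g{\left(H \right)} = \left(-14 - H\right) - H = -14 - 2 H$)
$\sqrt{g{\left(48 \right)} + h{\left(122 \right)}} = \sqrt{\left(-14 - 96\right) + 38} = \sqrt{-110 + 38} = \sqrt{-72} = 6 i \sqrt{2}$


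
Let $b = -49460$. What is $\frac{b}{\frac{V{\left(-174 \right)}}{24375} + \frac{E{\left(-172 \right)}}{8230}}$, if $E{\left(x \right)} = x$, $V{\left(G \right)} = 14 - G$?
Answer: $\frac{496099256250}{132263} \approx 3.7509 \cdot 10^{6}$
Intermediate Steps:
$\frac{b}{\frac{V{\left(-174 \right)}}{24375} + \frac{E{\left(-172 \right)}}{8230}} = - \frac{49460}{\frac{14 - -174}{24375} - \frac{172}{8230}} = - \frac{49460}{\left(14 + 174\right) \frac{1}{24375} - \frac{86}{4115}} = - \frac{49460}{188 \cdot \frac{1}{24375} - \frac{86}{4115}} = - \frac{49460}{\frac{188}{24375} - \frac{86}{4115}} = - \frac{49460}{- \frac{264526}{20060625}} = \left(-49460\right) \left(- \frac{20060625}{264526}\right) = \frac{496099256250}{132263}$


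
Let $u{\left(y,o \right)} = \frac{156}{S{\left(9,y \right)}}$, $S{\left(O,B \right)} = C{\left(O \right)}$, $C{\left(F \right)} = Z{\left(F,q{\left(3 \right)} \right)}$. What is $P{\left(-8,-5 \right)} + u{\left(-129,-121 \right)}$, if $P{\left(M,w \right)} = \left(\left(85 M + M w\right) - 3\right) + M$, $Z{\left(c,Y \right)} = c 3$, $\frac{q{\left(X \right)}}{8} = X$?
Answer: $- \frac{5807}{9} \approx -645.22$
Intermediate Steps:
$q{\left(X \right)} = 8 X$
$Z{\left(c,Y \right)} = 3 c$
$C{\left(F \right)} = 3 F$
$S{\left(O,B \right)} = 3 O$
$u{\left(y,o \right)} = \frac{52}{9}$ ($u{\left(y,o \right)} = \frac{156}{3 \cdot 9} = \frac{156}{27} = 156 \cdot \frac{1}{27} = \frac{52}{9}$)
$P{\left(M,w \right)} = -3 + 86 M + M w$ ($P{\left(M,w \right)} = \left(-3 + 85 M + M w\right) + M = -3 + 86 M + M w$)
$P{\left(-8,-5 \right)} + u{\left(-129,-121 \right)} = \left(-3 + 86 \left(-8\right) - -40\right) + \frac{52}{9} = \left(-3 - 688 + 40\right) + \frac{52}{9} = -651 + \frac{52}{9} = - \frac{5807}{9}$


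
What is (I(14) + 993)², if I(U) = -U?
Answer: 958441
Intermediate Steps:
(I(14) + 993)² = (-1*14 + 993)² = (-14 + 993)² = 979² = 958441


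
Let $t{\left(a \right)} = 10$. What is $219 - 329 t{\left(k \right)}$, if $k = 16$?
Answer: $-3071$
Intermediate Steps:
$219 - 329 t{\left(k \right)} = 219 - 3290 = -3071$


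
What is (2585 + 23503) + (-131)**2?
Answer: 43249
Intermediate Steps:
(2585 + 23503) + (-131)**2 = 26088 + 17161 = 43249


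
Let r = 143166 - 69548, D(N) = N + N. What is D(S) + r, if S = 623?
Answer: 74864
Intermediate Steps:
D(N) = 2*N
r = 73618
D(S) + r = 2*623 + 73618 = 1246 + 73618 = 74864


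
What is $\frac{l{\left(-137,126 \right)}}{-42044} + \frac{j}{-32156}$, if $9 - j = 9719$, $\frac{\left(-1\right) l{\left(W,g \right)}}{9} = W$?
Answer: $\frac{92149723}{337991716} \approx 0.27264$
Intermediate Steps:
$l{\left(W,g \right)} = - 9 W$
$j = -9710$ ($j = 9 - 9719 = -9710$)
$\frac{l{\left(-137,126 \right)}}{-42044} + \frac{j}{-32156} = \frac{\left(-9\right) \left(-137\right)}{-42044} - \frac{9710}{-32156} = 1233 \left(- \frac{1}{42044}\right) - - \frac{4855}{16078} = - \frac{1233}{42044} + \frac{4855}{16078} = \frac{92149723}{337991716}$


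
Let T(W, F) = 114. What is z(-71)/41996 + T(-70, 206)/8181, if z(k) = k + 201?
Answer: 975179/57261546 ≈ 0.017030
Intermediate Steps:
z(k) = 201 + k
z(-71)/41996 + T(-70, 206)/8181 = (201 - 71)/41996 + 114/8181 = 130*(1/41996) + 114*(1/8181) = 65/20998 + 38/2727 = 975179/57261546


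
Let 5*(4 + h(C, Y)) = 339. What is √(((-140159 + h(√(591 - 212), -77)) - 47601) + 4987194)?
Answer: √119987445/5 ≈ 2190.8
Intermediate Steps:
h(C, Y) = 319/5 (h(C, Y) = -4 + (⅕)*339 = -4 + 339/5 = 319/5)
√(((-140159 + h(√(591 - 212), -77)) - 47601) + 4987194) = √(((-140159 + 319/5) - 47601) + 4987194) = √((-700476/5 - 47601) + 4987194) = √(-938481/5 + 4987194) = √(23997489/5) = √119987445/5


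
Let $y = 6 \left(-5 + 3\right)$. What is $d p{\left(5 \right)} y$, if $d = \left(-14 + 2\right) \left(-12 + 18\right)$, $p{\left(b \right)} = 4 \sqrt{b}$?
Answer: $3456 \sqrt{5} \approx 7727.9$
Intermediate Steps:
$y = -12$ ($y = 6 \left(-2\right) = -12$)
$d = -72$ ($d = \left(-12\right) 6 = -72$)
$d p{\left(5 \right)} y = - 72 \cdot 4 \sqrt{5} \left(-12\right) = - 288 \sqrt{5} \left(-12\right) = 3456 \sqrt{5}$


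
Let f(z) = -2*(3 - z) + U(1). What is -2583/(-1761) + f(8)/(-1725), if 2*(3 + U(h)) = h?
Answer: 197443/135010 ≈ 1.4624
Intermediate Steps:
U(h) = -3 + h/2
f(z) = -17/2 + 2*z (f(z) = -2*(3 - z) + (-3 + (½)*1) = (-6 + 2*z) + (-3 + ½) = (-6 + 2*z) - 5/2 = -17/2 + 2*z)
-2583/(-1761) + f(8)/(-1725) = -2583/(-1761) + (-17/2 + 2*8)/(-1725) = -2583*(-1/1761) + (-17/2 + 16)*(-1/1725) = 861/587 + (15/2)*(-1/1725) = 861/587 - 1/230 = 197443/135010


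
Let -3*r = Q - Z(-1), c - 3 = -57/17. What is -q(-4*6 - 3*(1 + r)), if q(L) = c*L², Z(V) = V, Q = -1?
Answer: 4374/17 ≈ 257.29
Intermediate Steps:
c = -6/17 (c = 3 - 57/17 = -6/17 ≈ -0.35294)
r = 0 (r = -(-1 - 1*(-1))/3 = -(-1 + 1)/3 = -⅓*0 = 0)
q(L) = -6*L²/17
-q(-4*6 - 3*(1 + r)) = -(-6)*(-4*6 - 3*(1 + 0))²/17 = -(-6)*(-24 - 3*1)²/17 = -(-6)*(-24 - 3)²/17 = -(-6)*(-27)²/17 = -(-6)*729/17 = -1*(-4374/17) = 4374/17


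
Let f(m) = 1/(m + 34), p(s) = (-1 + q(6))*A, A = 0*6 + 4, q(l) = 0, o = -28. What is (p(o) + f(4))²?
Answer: 22801/1444 ≈ 15.790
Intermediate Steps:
A = 4 (A = 0 + 4 = 4)
p(s) = -4 (p(s) = (-1 + 0)*4 = -1*4 = -4)
f(m) = 1/(34 + m)
(p(o) + f(4))² = (-4 + 1/(34 + 4))² = (-4 + 1/38)² = (-151/38)² = 22801/1444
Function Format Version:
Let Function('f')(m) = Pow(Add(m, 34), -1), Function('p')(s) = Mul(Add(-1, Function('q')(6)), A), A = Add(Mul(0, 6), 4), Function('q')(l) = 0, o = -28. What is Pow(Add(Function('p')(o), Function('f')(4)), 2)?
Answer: Rational(22801, 1444) ≈ 15.790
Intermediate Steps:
A = 4 (A = Add(0, 4) = 4)
Function('p')(s) = -4 (Function('p')(s) = Mul(Add(-1, 0), 4) = Mul(-1, 4) = -4)
Function('f')(m) = Pow(Add(34, m), -1)
Pow(Add(Function('p')(o), Function('f')(4)), 2) = Pow(Add(-4, Pow(Add(34, 4), -1)), 2) = Pow(Add(-4, Pow(38, -1)), 2) = Pow(Add(-4, Rational(1, 38)), 2) = Pow(Rational(-151, 38), 2) = Rational(22801, 1444)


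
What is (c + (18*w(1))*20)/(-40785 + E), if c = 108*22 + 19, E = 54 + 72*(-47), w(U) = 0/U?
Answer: -479/8823 ≈ -0.054290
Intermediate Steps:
w(U) = 0
E = -3330 (E = 54 - 3384 = -3330)
c = 2395 (c = 2376 + 19 = 2395)
(c + (18*w(1))*20)/(-40785 + E) = (2395 + (18*0)*20)/(-40785 - 3330) = (2395 + 0*20)/(-44115) = (2395 + 0)*(-1/44115) = 2395*(-1/44115) = -479/8823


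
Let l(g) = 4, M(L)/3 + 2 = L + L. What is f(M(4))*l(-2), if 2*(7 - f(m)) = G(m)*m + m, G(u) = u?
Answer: -656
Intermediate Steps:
M(L) = -6 + 6*L (M(L) = -6 + 3*(L + L) = -6 + 3*(2*L) = -6 + 6*L)
f(m) = 7 - m/2 - m**2/2 (f(m) = 7 - (m*m + m)/2 = 7 - (m**2 + m)/2 = 7 - (m + m**2)/2 = 7 + (-m/2 - m**2/2) = 7 - m/2 - m**2/2)
f(M(4))*l(-2) = (7 - (-6 + 6*4)/2 - (-6 + 6*4)**2/2)*4 = (7 - (-6 + 24)/2 - (-6 + 24)**2/2)*4 = (7 - 1/2*18 - 1/2*18**2)*4 = (7 - 9 - 1/2*324)*4 = (7 - 9 - 162)*4 = -164*4 = -656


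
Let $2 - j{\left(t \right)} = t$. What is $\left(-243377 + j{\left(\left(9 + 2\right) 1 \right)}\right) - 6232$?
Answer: $-249618$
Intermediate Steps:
$j{\left(t \right)} = 2 - t$
$\left(-243377 + j{\left(\left(9 + 2\right) 1 \right)}\right) - 6232 = \left(-243377 + \left(2 - \left(9 + 2\right) 1\right)\right) - 6232 = \left(-243377 + \left(2 - 11 \cdot 1\right)\right) - 6232 = \left(-243377 + \left(2 - 11\right)\right) - 6232 = \left(-243377 - 9\right) - 6232 = -243386 - 6232 = -249618$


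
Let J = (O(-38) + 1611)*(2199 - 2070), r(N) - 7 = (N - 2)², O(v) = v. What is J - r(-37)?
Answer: 201389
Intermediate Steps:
r(N) = 7 + (-2 + N)² (r(N) = 7 + (N - 2)² = 7 + (-2 + N)²)
J = 202917 (J = (-38 + 1611)*(2199 - 2070) = 1573*129 = 202917)
J - r(-37) = 202917 - (7 + (-2 - 37)²) = 202917 - (7 + (-39)²) = 202917 - (7 + 1521) = 202917 - 1*1528 = 202917 - 1528 = 201389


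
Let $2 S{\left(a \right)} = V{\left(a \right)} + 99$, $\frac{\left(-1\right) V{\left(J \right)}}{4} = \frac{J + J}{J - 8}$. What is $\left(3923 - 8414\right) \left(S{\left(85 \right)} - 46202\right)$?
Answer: $\frac{31922769015}{154} \approx 2.0729 \cdot 10^{8}$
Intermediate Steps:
$V{\left(J \right)} = - \frac{8 J}{-8 + J}$ ($V{\left(J \right)} = - 4 \frac{J + J}{J - 8} = - 4 \frac{2 J}{-8 + J} = - \frac{8 J}{-8 + J}$)
$S{\left(a \right)} = \frac{99}{2} - \frac{4 a}{-8 + a}$ ($S{\left(a \right)} = \frac{- \frac{8 a}{-8 + a} + 99}{2} = \frac{99 - \frac{8 a}{-8 + a}}{2} = \frac{99}{2} - \frac{4 a}{-8 + a}$)
$\left(3923 - 8414\right) \left(S{\left(85 \right)} - 46202\right) = \left(3923 - 8414\right) \left(\frac{-792 + 91 \cdot 85}{2 \left(-8 + 85\right)} - 46202\right) = - 4491 \left(\frac{-792 + 7735}{2 \cdot 77} - 46202\right) = - 4491 \left(\frac{1}{2} \cdot \frac{1}{77} \cdot 6943 - 46202\right) = - 4491 \left(\frac{6943}{154} - 46202\right) = \left(-4491\right) \left(- \frac{7108165}{154}\right) = \frac{31922769015}{154}$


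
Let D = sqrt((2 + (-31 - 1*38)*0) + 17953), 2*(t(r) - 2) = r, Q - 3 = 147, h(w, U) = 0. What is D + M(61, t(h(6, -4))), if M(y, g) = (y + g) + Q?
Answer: 213 + 3*sqrt(1995) ≈ 347.00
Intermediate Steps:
Q = 150 (Q = 3 + 147 = 150)
t(r) = 2 + r/2
M(y, g) = 150 + g + y (M(y, g) = (y + g) + 150 = (g + y) + 150 = 150 + g + y)
D = 3*sqrt(1995) (D = sqrt((2 + (-31 - 38)*0) + 17953) = sqrt((2 - 69*0) + 17953) = sqrt((2 + 0) + 17953) = sqrt(2 + 17953) = sqrt(17955) = 3*sqrt(1995) ≈ 134.00)
D + M(61, t(h(6, -4))) = 3*sqrt(1995) + (150 + (2 + (1/2)*0) + 61) = 3*sqrt(1995) + (150 + (2 + 0) + 61) = 3*sqrt(1995) + (150 + 2 + 61) = 3*sqrt(1995) + 213 = 213 + 3*sqrt(1995)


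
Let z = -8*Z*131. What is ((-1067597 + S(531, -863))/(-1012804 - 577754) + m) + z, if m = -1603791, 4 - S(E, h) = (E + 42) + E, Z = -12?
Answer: -2530918679273/1590558 ≈ -1.5912e+6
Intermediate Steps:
S(E, h) = -38 - 2*E (S(E, h) = 4 - ((E + 42) + E) = 4 - ((42 + E) + E) = 4 - (42 + 2*E) = 4 + (-42 - 2*E) = -38 - 2*E)
z = 12576 (z = -8*(-12)*131 = 96*131 = 12576)
((-1067597 + S(531, -863))/(-1012804 - 577754) + m) + z = ((-1067597 + (-38 - 2*531))/(-1012804 - 577754) - 1603791) + 12576 = ((-1067597 + (-38 - 1062))/(-1590558) - 1603791) + 12576 = ((-1067597 - 1100)*(-1/1590558) - 1603791) + 12576 = (-1068697*(-1/1590558) - 1603791) + 12576 = (1068697/1590558 - 1603791) + 12576 = -2550921536681/1590558 + 12576 = -2530918679273/1590558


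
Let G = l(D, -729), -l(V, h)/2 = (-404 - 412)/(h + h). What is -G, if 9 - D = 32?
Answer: 272/243 ≈ 1.1193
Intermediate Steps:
D = -23 (D = 9 - 1*32 = 9 - 32 = -23)
l(V, h) = 816/h (l(V, h) = -2*(-404 - 412)/(h + h) = -(-1632)/(2*h) = -(-1632)*1/(2*h) = -(-816)/h = 816/h)
G = -272/243 (G = 816/(-729) = 816*(-1/729) = -272/243 ≈ -1.1193)
-G = -1*(-272/243) = 272/243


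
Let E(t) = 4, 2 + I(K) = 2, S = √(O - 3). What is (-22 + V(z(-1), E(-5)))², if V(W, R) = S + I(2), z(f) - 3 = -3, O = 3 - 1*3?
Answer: (22 - I*√3)² ≈ 481.0 - 76.21*I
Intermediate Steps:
O = 0 (O = 3 - 3 = 0)
S = I*√3 (S = √(0 - 3) = √(-3) = I*√3 ≈ 1.732*I)
I(K) = 0 (I(K) = -2 + 2 = 0)
z(f) = 0 (z(f) = 3 - 3 = 0)
V(W, R) = I*√3 (V(W, R) = I*√3 + 0 = I*√3)
(-22 + V(z(-1), E(-5)))² = (-22 + I*√3)²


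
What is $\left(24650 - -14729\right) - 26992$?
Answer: $12387$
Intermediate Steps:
$\left(24650 - -14729\right) - 26992 = \left(24650 + 14729\right) - 26992 = 39379 - 26992 = 12387$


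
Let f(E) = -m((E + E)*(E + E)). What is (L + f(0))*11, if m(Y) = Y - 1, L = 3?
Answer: 44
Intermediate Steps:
m(Y) = -1 + Y
f(E) = 1 - 4*E² (f(E) = -(-1 + (E + E)*(E + E)) = -(-1 + (2*E)*(2*E)) = -(-1 + 4*E²) = 1 - 4*E²)
(L + f(0))*11 = (3 + (1 - 4*0²))*11 = (3 + (1 - 4*0))*11 = (3 + (1 + 0))*11 = (3 + 1)*11 = 4*11 = 44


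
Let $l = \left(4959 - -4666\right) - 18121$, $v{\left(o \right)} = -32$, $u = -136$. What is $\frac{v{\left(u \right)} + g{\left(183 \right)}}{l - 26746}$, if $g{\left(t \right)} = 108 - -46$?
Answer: $- \frac{61}{17621} \approx -0.0034618$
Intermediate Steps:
$g{\left(t \right)} = 154$ ($g{\left(t \right)} = 108 + 46 = 154$)
$l = -8496$ ($l = \left(4959 + 4666\right) - 18121 = 9625 - 18121 = -8496$)
$\frac{v{\left(u \right)} + g{\left(183 \right)}}{l - 26746} = \frac{-32 + 154}{-8496 - 26746} = \frac{122}{-35242} = 122 \left(- \frac{1}{35242}\right) = - \frac{61}{17621}$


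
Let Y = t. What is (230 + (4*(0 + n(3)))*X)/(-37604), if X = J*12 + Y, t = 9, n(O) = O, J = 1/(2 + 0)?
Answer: -205/18802 ≈ -0.010903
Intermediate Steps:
J = 1/2 ≈ 0.50000
Y = 9
X = 15 (X = (1/2)*12 + 9 = 6 + 9 = 15)
(230 + (4*(0 + n(3)))*X)/(-37604) = (230 + (4*(0 + 3))*15)/(-37604) = (230 + (4*3)*15)*(-1/37604) = (230 + 12*15)*(-1/37604) = (230 + 180)*(-1/37604) = 410*(-1/37604) = -205/18802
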